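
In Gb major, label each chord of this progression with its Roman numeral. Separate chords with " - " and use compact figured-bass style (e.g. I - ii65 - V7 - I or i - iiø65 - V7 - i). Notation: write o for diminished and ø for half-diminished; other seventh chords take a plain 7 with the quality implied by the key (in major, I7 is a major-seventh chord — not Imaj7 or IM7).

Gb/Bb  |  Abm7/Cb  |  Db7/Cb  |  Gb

Gb/Bb: major triad on Gb = scale degree 1 → I6.
Abm7/Cb has root Ab, degree 2 in Gb major, so ii65.
Db7/Cb: dominant seventh chord on Db = scale degree 5 → V42.
Gb has root Gb, degree 1 in Gb major, so I.

I6 - ii65 - V42 - I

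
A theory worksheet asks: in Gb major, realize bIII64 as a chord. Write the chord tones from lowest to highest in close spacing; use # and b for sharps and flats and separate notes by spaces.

Fb Bbb Db

Scale degree 3 in Gb major is Bb; lowering it a half step gives Bbb. bIII64 is a major triad on the lowered third degree, borrowed from the parallel minor.
So the chord is Bbb-Db-Fb.
The figured bass 64 indicates second inversion, placing the fifth (Fb) in the bass: Fb-Bbb-Db.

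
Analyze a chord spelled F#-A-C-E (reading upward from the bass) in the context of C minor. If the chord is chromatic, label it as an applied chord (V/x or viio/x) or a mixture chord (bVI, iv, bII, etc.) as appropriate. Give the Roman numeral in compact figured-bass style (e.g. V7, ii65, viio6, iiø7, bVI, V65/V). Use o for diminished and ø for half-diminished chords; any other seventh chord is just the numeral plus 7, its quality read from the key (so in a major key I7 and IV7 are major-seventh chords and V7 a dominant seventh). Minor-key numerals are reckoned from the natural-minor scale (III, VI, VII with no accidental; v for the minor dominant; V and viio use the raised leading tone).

viiø7/V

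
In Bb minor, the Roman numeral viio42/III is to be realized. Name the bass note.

Bbb

The applied chord viio42/III is rooted on C: C-Eb-Gb-Bbb.
The figure 42 means third inversion — the seventh is in the bass.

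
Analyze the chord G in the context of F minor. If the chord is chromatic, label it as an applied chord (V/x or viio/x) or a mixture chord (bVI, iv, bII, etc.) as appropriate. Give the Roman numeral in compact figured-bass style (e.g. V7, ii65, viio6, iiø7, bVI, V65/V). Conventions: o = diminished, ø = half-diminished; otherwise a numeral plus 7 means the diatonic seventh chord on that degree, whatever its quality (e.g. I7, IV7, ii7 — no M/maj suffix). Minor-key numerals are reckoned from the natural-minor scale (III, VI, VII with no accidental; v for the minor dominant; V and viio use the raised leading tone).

The pitches G-B-D form a major triad rooted on G.
G is not a diatonic chord root with this quality in F minor, but it lies a perfect fifth above C (V), so the chord functions as an applied dominant of V.

V/V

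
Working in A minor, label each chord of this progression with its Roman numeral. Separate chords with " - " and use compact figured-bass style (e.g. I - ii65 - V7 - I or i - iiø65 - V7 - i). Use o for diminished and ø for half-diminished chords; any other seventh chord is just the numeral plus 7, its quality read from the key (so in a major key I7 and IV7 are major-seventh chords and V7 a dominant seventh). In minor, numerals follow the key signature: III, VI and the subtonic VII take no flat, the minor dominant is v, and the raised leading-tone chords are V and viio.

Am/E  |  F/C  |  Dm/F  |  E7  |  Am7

Am/E has root A, degree 1 in A minor, so i64.
F/C: root F is the submediant; major triad there is VI64.
Dm/F: root D is the subdominant; minor triad there is iv6.
E7 has root E, degree 5 in A minor, so V7.
Am7: minor seventh chord on A = scale degree 1 → i7.

i64 - VI64 - iv6 - V7 - i7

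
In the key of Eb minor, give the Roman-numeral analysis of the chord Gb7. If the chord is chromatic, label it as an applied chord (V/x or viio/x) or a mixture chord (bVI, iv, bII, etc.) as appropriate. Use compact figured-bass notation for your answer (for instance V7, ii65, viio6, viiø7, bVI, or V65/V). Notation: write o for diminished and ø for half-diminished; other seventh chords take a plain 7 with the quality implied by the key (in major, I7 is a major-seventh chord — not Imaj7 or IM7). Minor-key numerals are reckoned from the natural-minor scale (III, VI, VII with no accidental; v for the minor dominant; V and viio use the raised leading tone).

V7/VI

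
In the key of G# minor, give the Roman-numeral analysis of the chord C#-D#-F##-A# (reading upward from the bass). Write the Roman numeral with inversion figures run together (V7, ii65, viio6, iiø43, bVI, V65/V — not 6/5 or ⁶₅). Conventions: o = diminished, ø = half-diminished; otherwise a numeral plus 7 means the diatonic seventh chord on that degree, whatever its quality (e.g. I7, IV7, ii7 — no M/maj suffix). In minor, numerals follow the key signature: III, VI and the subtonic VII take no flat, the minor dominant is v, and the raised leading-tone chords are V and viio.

V42

The pitches D#-F##-A#-C# form a dominant seventh chord rooted on D#.
D# is scale degree 5 in G# minor, and a dominant seventh chord on that degree is written V7.
With C# in the bass the chord is in third inversion, so the figured bass is 42.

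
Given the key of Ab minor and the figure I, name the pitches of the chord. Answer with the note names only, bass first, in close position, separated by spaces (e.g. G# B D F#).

Ab C Eb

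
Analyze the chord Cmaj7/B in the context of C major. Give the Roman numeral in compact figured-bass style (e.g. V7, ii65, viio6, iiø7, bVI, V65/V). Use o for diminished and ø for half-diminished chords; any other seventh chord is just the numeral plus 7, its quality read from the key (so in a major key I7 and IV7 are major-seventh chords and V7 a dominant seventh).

I42

Stacked in thirds the chord is C-E-G-B: a major seventh chord on C.
C is scale degree 1 in C major, and a major seventh chord on that degree is written I7.
With B in the bass the chord is in third inversion, so the figured bass is 42.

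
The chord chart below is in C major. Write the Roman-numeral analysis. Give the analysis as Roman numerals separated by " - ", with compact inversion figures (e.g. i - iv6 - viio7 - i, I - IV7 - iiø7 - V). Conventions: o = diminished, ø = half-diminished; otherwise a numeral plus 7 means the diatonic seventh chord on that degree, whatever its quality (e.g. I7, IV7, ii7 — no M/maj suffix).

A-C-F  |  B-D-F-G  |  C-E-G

A-C-F has root F, degree 4 in C major, so IV6.
B-D-F-G has root G, degree 5 in C major, so V65.
C-E-G: major triad on C = scale degree 1 → I.

IV6 - V65 - I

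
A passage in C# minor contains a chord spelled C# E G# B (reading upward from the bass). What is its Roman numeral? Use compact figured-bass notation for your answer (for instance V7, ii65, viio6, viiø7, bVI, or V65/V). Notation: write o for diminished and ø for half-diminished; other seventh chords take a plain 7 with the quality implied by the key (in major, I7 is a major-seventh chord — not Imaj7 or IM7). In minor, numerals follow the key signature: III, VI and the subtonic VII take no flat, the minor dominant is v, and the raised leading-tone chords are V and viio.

i7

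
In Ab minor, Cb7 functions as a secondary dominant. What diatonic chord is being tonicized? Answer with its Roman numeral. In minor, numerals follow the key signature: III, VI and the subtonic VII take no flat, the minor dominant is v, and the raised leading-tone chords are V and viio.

VI

The chord is a dominant seventh chord on Cb.
A dominant resolves down a perfect fifth: Cb → Fb. In Ab minor, Fb is scale degree 6, i.e. VI.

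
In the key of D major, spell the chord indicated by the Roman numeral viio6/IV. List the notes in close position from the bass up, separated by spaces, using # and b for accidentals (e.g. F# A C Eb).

viio6/IV is a secondary leading-tone chord. The target IV is G in D major; the applied chord is rooted a semitone below, on F#.
Building a diminished triad on F# gives F#-A-C.
With the 6 figure the chord is in first inversion; from the bass A upward in close position it reads A-C-F#.

A C F#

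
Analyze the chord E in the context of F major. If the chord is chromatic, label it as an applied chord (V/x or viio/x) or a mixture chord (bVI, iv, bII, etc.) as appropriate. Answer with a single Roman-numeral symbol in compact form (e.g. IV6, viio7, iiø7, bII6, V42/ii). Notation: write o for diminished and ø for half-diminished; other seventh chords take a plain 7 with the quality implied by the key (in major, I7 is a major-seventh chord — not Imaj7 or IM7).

V/iii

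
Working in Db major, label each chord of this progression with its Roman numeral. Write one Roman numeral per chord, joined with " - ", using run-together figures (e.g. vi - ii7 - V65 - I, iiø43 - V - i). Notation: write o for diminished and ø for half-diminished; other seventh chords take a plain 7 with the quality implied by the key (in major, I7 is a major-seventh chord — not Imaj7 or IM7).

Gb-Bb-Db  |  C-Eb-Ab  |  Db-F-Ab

Gb-Bb-Db: major triad on Gb = scale degree 4 → IV.
C-Eb-Ab: major triad on Ab = scale degree 5 → V6.
Db-F-Ab: root Db is the tonic; major triad there is I.

IV - V6 - I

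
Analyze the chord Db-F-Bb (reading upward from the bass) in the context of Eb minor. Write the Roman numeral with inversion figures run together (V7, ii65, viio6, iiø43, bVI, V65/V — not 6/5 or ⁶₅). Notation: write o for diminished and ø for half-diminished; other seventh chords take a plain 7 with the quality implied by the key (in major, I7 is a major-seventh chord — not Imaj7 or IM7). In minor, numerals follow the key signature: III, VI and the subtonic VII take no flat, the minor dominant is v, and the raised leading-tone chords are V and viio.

Stacked in thirds the chord is Bb-Db-F: a minor triad on Bb.
In Eb minor, Bb is the dominant; the diatonic minor triad there is v.
With Db in the bass the chord is in first inversion, so the figured bass is 6.

v6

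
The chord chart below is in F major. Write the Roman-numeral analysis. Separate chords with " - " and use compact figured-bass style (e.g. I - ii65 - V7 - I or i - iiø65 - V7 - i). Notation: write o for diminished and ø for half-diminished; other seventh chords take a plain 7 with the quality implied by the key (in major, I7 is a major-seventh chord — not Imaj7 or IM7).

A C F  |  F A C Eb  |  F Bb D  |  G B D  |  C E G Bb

A-C-F: root F is the tonic; major triad there is I6.
F-A-C-Eb: chromatic; F is V of IV, so V7/IV.
F-Bb-D has root Bb, degree 4 in F major, so IV64.
G-B-D: chromatic; G is V of V, so V/V.
C-E-G-Bb: dominant seventh chord on C = scale degree 5 → V7.

I6 - V7/IV - IV64 - V/V - V7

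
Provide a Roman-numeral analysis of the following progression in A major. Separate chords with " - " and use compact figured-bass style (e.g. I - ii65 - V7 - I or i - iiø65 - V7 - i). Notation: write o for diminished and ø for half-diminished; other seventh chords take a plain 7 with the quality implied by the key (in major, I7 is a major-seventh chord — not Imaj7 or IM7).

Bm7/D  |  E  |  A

ii65 - V - I

Bm7/D has root B, degree 2 in A major, so ii65.
E: root E is the dominant; major triad there is V.
A: root A is the tonic; major triad there is I.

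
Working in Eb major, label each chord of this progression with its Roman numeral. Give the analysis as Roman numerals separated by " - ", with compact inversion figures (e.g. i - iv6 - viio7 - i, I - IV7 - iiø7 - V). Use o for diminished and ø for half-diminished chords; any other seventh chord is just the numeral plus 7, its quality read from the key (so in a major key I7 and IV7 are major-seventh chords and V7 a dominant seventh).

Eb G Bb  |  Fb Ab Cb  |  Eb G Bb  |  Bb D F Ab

Eb-G-Bb has root Eb, degree 1 in Eb major, so I.
Fb-Ab-Cb is non-diatonic — a major triad on the lowered supertonic (Fb): the Neapolitan chord, bII.
Eb-G-Bb: major triad on Eb = scale degree 1 → I.
Bb-D-F-Ab: root Bb is the dominant; dominant seventh chord there is V7.

I - bII - I - V7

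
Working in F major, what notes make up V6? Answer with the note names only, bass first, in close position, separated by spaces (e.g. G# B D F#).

E G C

The numeral's case and figure indicate a major triad. In F major its root, scale degree 5, is C.
That chord is spelled C-E-G.
With the 6 figure the chord is in first inversion; from the bass E upward in close position it reads E-G-C.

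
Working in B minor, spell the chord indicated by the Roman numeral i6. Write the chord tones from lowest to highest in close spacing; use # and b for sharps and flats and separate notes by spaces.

D F# B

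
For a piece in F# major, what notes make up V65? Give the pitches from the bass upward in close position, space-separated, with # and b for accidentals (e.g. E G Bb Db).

E# G# B C#

The numeral's case and figure indicate a dominant seventh chord. In F# major its root, scale degree 5, is C#.
Stacking thirds from C# gives C#-E#-G#-B.
The figured bass 65 indicates first inversion, placing the third (E#) in the bass: E#-G#-B-C#.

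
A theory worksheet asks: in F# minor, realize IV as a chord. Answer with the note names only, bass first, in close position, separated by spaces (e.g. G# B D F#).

Scale degree 4 in F# minor is B; here the chord built on it is altered to a major triad. IV is the major subdominant, borrowed from the parallel major.
So the chord is B-D#-F#.

B D# F#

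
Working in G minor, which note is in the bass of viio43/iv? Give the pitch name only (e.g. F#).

F

The applied chord viio43/iv is rooted on B: B-D-F-Ab.
The figure 43 means second inversion — the fifth is in the bass.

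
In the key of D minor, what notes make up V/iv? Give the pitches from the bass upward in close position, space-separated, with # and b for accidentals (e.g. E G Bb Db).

D F# A

The slash means an applied dominant: we want the dominant of iv. In D minor, iv is G minor, and its dominant is built on D.
Building a major triad on D gives D-F#-A.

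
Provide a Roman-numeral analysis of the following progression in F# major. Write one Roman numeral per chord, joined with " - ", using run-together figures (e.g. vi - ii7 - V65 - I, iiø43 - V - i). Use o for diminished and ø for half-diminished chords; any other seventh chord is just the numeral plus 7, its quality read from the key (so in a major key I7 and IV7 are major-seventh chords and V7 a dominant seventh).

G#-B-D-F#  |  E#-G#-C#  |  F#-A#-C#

G#-B-D-F#: half-diminished seventh chord on G# — chromatic; iiø7 (borrowed from the parallel minor).
E#-G#-C#: major triad on C# = scale degree 5 → V6.
F#-A#-C# has root F#, degree 1 in F# major, so I.

iiø7 - V6 - I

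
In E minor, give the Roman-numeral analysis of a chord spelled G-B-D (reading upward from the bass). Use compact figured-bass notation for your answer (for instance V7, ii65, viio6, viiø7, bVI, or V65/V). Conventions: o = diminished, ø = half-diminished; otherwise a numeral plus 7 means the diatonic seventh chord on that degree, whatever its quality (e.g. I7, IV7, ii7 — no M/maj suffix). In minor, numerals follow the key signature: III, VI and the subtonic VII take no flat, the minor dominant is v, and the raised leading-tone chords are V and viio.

The pitches G-B-D form a major triad rooted on G.
G is scale degree 3 in E minor, and a major triad on that degree is written III.

III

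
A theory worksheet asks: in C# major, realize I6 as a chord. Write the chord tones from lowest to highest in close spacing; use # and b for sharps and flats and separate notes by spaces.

In C# major, the first degree is C#, and the diatonic chord built there is a major triad.
Stacking thirds from C# gives C#-E#-G#.
With the 6 figure the chord is in first inversion; from the bass E# upward in close position it reads E#-G#-C#.

E# G# C#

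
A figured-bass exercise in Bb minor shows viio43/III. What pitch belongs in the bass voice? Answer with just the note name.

Gb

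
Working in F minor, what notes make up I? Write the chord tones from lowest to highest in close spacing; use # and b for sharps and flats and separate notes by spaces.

Scale degree 1 in F minor is F; here the chord built on it is altered to a major triad. I is the major tonic (Picardy third), borrowed from the parallel major.
So the chord is F-A-C, a major triad.

F A C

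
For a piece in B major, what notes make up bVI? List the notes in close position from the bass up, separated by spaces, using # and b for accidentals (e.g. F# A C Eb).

G B D

Scale degree 6 in B major is G#; lowering it a half step gives G. bVI is a major triad on the lowered sixth degree, borrowed from the parallel minor.
So the chord is G-B-D.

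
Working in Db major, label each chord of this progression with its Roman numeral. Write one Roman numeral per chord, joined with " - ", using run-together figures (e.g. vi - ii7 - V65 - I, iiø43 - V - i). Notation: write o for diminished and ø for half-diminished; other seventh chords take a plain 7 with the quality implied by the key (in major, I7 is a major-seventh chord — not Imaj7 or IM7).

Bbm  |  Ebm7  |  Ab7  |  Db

vi - ii7 - V7 - I

Bbm: minor triad on Bb = scale degree 6 → vi.
Ebm7: minor seventh chord on Eb = scale degree 2 → ii7.
Ab7 has root Ab, degree 5 in Db major, so V7.
Db: root Db is the tonic; major triad there is I.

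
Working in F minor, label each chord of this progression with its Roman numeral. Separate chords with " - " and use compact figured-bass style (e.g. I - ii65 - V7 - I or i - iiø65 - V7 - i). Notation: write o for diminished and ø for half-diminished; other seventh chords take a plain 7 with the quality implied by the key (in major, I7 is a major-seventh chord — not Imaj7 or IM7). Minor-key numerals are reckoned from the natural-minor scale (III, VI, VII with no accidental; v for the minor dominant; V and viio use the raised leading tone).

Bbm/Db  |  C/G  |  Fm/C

iv6 - V64 - i64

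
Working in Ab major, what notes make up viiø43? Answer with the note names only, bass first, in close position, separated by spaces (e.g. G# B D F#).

Db F G Bb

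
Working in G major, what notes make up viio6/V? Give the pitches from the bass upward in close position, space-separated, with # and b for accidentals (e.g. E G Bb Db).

E G C#

The slash marks an applied leading-tone chord: viio of V. In G major, V is D, so the leading tone to it is C#, a half step below.
Building a diminished triad on C# gives C#-E-G.
The figured bass 6 indicates first inversion, placing the third (E) in the bass: E-G-C#.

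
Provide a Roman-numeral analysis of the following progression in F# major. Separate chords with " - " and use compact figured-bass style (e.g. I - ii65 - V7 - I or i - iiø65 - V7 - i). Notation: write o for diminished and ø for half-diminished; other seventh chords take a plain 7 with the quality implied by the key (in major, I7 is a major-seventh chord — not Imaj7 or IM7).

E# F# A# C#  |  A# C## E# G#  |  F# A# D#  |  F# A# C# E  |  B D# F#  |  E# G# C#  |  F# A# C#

E#-F#-A#-C# has root F#, degree 1 in F# major, so I42.
A#-C##-E#-G#: chromatic; A# is V of vi, so V7/vi.
F#-A#-D#: minor triad on D# = scale degree 6 → vi6.
F#-A#-C#-E is the secondary dominant of IV (dominant seventh chord on F#): V7/IV.
B-D#-F#: root B is the subdominant; major triad there is IV.
E#-G#-C#: root C# is the dominant; major triad there is V6.
F#-A#-C#: root F# is the tonic; major triad there is I.

I42 - V7/vi - vi6 - V7/IV - IV - V6 - I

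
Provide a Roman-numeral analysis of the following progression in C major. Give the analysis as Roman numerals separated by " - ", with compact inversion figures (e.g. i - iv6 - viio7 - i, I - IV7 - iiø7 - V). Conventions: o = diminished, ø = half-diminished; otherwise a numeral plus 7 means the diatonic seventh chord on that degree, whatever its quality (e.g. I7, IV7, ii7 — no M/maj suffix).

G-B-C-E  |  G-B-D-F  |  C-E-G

I43 - V7 - I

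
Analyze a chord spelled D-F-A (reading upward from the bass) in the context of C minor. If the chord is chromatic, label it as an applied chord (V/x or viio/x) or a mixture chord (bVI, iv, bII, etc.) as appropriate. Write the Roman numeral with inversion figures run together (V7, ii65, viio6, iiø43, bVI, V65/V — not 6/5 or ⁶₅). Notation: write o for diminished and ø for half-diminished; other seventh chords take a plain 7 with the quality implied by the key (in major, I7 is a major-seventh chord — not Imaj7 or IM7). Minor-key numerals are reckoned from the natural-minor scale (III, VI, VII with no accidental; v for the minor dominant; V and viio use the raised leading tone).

ii

Stacked in thirds the chord is D-F-A: a minor triad on D.
D is the second degree of C minor. This is the minor supertonic, borrowed from the parallel major (the Dorian ii).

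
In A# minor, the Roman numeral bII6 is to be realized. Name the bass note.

D#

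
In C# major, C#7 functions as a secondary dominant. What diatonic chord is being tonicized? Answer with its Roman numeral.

IV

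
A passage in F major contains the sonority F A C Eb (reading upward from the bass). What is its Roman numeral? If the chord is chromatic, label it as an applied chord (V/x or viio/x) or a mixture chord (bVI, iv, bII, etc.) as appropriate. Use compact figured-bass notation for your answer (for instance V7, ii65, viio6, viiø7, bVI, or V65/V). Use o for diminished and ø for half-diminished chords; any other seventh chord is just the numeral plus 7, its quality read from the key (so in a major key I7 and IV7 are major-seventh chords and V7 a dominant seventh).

The pitches F-A-C-Eb form a dominant seventh chord rooted on F.
F is not a diatonic chord root with this quality in F major, but it lies a perfect fifth above Bb (IV), so the chord functions as an applied dominant of IV.

V7/IV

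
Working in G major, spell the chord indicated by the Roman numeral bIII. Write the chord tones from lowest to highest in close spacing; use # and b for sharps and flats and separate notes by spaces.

Bb D F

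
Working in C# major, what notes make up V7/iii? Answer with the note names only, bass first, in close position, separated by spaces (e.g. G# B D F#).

B# D## F## A#

V7/iii is a secondary dominant — the dominant seventh of iii. iii in C# major is E#, so the applied chord's root is B#, a perfect fifth above.
Building a dominant seventh chord on B# gives B#-D##-F##-A#.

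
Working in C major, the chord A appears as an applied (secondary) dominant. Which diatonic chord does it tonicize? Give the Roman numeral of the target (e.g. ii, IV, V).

ii

The chord is a major triad on A.
A dominant resolves down a perfect fifth: A → D. In C major, D is scale degree 2, i.e. ii.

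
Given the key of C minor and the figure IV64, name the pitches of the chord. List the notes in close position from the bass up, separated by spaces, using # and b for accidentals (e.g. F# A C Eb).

Scale degree 4 in C minor is F; here the chord built on it is altered to a major triad. IV64 is the major subdominant, borrowed from the parallel major.
So the chord is F-A-C.
The figured bass 64 indicates second inversion, placing the fifth (C) in the bass: C-F-A.

C F A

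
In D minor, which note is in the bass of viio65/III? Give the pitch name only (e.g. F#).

The applied chord viio65/III is rooted on E: E-G-Bb-Db.
The figure 65 means first inversion — the third is in the bass.

G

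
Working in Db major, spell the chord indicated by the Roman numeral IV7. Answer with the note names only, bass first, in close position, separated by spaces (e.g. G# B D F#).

The numeral's case and figure indicate a major seventh chord. In Db major its root, the subdominant, is Gb.
That chord is spelled Gb-Bb-Db-F.

Gb Bb Db F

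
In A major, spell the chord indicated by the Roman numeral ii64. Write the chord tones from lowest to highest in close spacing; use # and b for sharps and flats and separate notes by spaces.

The numeral's case and figure indicate a minor triad. In A major its root, scale degree 2, is B.
Stacking thirds from B gives B-D-F#.
With the 64 figure the chord is in second inversion; from the bass F# upward in close position it reads F#-B-D.

F# B D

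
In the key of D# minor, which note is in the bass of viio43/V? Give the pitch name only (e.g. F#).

The applied chord viio43/V is rooted on G##: G##-B#-D#-F#.
The figure 43 means second inversion — the fifth is in the bass.

D#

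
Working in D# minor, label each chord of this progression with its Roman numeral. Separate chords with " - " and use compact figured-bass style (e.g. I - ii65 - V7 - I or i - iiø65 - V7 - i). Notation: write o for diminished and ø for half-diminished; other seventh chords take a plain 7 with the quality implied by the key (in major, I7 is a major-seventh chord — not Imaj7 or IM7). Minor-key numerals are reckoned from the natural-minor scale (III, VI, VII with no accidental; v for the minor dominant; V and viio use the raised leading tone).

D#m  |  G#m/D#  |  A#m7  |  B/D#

D#m has root D#, degree 1 in D# minor, so i.
G#m/D#: root G# is the subdominant; minor triad there is iv64.
A#m7 has root A#, degree 5 in D# minor, so v7.
B/D#: root B is the submediant; major triad there is VI6.

i - iv64 - v7 - VI6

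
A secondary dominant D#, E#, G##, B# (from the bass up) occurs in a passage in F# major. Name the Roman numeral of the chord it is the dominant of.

The chord is a dominant seventh chord on E#.
A dominant resolves down a perfect fifth: E# → A#. In F# major, A# is scale degree 3, i.e. iii.

iii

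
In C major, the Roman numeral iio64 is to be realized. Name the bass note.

Ab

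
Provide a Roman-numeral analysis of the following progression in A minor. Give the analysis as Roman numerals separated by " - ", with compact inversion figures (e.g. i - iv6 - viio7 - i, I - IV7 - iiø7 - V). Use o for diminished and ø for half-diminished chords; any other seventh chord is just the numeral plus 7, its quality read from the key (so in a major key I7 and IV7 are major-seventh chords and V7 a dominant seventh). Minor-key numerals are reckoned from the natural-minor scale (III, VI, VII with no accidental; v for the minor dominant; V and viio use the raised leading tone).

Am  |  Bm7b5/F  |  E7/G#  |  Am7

Am: root A is the tonic; minor triad there is i.
Bm7b5/F: root B is the supertonic; half-diminished seventh chord there is iiø43.
E7/G# has root E, degree 5 in A minor, so V65.
Am7: root A is the tonic; minor seventh chord there is i7.

i - iiø43 - V65 - i7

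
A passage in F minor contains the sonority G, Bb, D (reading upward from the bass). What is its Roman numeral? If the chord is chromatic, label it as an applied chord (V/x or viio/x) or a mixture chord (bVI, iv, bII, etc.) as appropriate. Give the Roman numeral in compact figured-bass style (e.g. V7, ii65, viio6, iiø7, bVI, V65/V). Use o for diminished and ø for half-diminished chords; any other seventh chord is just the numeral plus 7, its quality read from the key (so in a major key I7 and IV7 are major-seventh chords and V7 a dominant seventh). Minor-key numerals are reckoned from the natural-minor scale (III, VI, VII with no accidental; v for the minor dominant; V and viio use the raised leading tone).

Stacked in thirds the chord is G-Bb-D: a minor triad on G.
G is the second degree of F minor. This is the minor supertonic, borrowed from the parallel major (the Dorian ii).

ii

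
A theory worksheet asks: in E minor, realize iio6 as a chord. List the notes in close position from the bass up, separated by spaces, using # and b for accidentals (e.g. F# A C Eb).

A C F#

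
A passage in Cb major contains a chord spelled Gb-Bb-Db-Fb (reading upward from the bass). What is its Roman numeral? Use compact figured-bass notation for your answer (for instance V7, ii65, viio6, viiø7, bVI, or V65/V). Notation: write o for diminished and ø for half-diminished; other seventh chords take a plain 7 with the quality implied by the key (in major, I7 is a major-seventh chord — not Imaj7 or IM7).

V7

Stacked in thirds the chord is Gb-Bb-Db-Fb: a dominant seventh chord on Gb.
In Cb major, Gb is the dominant; the diatonic dominant seventh chord there is V7.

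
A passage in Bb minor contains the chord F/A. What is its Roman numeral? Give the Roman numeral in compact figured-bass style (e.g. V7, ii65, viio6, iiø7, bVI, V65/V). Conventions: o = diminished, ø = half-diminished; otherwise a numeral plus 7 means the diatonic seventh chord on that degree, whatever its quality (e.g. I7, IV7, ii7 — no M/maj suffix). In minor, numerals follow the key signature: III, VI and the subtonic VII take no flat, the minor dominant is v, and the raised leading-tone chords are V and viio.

The pitches F-A-C form a major triad rooted on F.
In Bb minor, F is the dominant; the diatonic major triad there is V.
With A in the bass the chord is in first inversion, so the figured bass is 6.

V6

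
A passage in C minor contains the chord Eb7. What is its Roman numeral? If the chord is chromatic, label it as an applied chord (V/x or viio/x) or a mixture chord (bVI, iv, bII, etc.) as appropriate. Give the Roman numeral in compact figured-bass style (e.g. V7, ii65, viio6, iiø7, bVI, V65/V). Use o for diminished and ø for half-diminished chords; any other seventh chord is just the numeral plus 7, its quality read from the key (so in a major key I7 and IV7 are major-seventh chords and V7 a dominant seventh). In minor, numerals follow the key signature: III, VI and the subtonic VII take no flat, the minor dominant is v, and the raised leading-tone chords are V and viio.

V7/VI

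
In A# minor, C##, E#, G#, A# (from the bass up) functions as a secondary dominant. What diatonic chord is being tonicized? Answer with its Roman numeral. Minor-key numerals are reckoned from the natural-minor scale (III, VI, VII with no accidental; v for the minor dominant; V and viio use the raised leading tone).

The chord is a dominant seventh chord on A#.
A dominant resolves down a perfect fifth: A# → D#. In A# minor, D# is scale degree 4, i.e. iv.

iv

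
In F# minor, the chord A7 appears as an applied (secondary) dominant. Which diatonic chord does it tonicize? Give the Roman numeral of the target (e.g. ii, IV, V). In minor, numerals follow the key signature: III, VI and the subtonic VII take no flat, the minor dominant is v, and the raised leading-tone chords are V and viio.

VI

The chord is a dominant seventh chord on A.
A dominant resolves down a perfect fifth: A → D. In F# minor, D is scale degree 6, i.e. VI.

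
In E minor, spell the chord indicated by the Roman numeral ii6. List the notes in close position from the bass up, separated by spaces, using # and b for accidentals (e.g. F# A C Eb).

A C# F#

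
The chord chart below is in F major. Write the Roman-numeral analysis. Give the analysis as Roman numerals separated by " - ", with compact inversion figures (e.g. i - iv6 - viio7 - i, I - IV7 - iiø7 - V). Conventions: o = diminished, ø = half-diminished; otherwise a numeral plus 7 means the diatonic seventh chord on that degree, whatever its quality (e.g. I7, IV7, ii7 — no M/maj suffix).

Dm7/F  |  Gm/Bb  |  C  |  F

Dm7/F: minor seventh chord on D = scale degree 6 → vi65.
Gm/Bb: root G is the supertonic; minor triad there is ii6.
C: root C is the dominant; major triad there is V.
F has root F, degree 1 in F major, so I.

vi65 - ii6 - V - I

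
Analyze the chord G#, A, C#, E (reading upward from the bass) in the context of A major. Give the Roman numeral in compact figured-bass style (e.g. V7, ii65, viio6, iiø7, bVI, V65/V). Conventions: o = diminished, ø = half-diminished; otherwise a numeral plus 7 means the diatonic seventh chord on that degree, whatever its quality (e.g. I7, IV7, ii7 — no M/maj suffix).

I42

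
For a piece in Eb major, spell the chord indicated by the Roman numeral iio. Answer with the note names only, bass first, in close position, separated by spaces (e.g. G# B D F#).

F Ab Cb

Scale degree 2 in Eb major is F; here the chord built on it is altered to a diminished triad. iio is the diminished supertonic triad, borrowed from the parallel minor.
So the chord is F-Ab-Cb, a diminished triad.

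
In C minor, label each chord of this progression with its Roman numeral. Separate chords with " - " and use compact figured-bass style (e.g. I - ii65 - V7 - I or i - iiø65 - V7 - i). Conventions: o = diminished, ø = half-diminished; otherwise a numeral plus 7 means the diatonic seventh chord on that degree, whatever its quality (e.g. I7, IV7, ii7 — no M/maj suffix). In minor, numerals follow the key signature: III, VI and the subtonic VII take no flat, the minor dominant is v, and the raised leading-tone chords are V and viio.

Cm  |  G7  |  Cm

Cm has root C, degree 1 in C minor, so i.
G7: dominant seventh chord on G = scale degree 5 → V7.
Cm: root C is the tonic; minor triad there is i.

i - V7 - i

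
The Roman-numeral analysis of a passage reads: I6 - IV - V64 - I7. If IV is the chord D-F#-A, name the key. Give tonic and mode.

The chord D is a major triad rooted on D; its label is IV.
If D is scale degree 4 and the mode makes that degree carry a major triad, the tonic is A and the mode is major.

A major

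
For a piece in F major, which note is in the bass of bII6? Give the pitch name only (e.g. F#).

bII in F major has root Gb; the chord is Gb-Bb-Db.
The figure 6 means first inversion — the third is in the bass.

Bb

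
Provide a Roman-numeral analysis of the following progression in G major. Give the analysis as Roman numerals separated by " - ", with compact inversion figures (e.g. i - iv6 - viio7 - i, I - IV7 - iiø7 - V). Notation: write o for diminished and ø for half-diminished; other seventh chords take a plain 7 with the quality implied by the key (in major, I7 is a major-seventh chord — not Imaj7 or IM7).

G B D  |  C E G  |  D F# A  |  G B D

G-B-D: root G is the tonic; major triad there is I.
C-E-G: root C is the subdominant; major triad there is IV.
D-F#-A has root D, degree 5 in G major, so V.
G-B-D: root G is the tonic; major triad there is I.

I - IV - V - I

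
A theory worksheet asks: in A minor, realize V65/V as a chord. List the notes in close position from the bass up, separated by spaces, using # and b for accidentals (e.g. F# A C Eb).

V65/V is a secondary dominant — the dominant seventh of V. V in A minor is E, so the applied chord's root is B, a perfect fifth above.
Building a dominant seventh chord on B gives B-D#-F#-A.
With the 65 figure the chord is in first inversion; from the bass D# upward in close position it reads D#-F#-A-B.

D# F# A B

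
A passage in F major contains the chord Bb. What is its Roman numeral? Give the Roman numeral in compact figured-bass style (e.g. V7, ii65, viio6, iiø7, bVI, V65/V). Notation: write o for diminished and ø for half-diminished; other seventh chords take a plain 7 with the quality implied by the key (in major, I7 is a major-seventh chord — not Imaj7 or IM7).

The pitches Bb-D-F form a major triad rooted on Bb.
Bb is scale degree 4 in F major, and a major triad on that degree is written IV.

IV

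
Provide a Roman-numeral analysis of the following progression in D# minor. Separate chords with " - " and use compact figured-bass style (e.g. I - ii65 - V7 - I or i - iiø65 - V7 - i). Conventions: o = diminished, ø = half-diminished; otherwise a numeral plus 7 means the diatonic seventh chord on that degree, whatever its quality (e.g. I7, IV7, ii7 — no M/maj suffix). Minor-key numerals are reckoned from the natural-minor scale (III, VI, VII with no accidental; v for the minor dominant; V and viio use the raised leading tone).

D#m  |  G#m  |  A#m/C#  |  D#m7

D#m has root D#, degree 1 in D# minor, so i.
G#m: minor triad on G# = scale degree 4 → iv.
A#m/C#: minor triad on A# = scale degree 5 → v6.
D#m7: minor seventh chord on D# = scale degree 1 → i7.

i - iv - v6 - i7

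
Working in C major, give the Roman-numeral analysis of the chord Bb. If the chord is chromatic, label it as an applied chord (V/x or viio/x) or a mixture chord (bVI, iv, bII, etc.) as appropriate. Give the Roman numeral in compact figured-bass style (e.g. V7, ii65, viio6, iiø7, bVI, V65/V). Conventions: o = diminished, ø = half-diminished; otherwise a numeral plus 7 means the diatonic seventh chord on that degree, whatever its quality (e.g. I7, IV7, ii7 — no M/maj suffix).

Stacked in thirds the chord is Bb-D-F: a major triad on Bb.
Bb is the lowered seventh degree of C major (diatonic 7 would be B). This is a major triad on the lowered seventh degree (the subtonic), borrowed from the parallel minor.

bVII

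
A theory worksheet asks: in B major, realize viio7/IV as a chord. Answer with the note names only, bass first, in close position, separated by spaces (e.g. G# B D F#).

viio7/IV is a secondary leading-tone chord. The target IV is E in B major; the applied chord is rooted a semitone below, on D#.
Building a fully diminished seventh chord on D# gives D#-F#-A-C.

D# F# A C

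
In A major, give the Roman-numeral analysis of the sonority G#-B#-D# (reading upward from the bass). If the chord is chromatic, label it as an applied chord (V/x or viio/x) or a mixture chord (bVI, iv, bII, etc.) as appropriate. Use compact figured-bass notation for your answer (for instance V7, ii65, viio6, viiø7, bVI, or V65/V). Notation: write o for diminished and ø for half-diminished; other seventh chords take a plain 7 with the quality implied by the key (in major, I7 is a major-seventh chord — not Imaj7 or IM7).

The pitches G#-B#-D# form a major triad rooted on G#.
G# is not a diatonic chord root with this quality in A major, but it lies a perfect fifth above C# (iii), so the chord functions as an applied dominant of iii.

V/iii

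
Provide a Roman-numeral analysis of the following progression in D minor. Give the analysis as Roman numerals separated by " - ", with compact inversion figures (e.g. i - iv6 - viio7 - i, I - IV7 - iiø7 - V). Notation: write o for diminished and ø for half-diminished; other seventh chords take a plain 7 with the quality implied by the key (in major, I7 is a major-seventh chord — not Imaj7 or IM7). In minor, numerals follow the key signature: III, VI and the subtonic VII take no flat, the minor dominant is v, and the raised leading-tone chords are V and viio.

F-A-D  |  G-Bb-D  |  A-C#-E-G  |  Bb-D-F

i6 - iv - V7 - VI

F-A-D: root D is the tonic; minor triad there is i6.
G-Bb-D has root G, degree 4 in D minor, so iv.
A-C#-E-G has root A, degree 5 in D minor, so V7.
Bb-D-F: major triad on Bb = scale degree 6 → VI.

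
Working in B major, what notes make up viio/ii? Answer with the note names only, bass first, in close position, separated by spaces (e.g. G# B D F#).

viio/ii is a secondary leading-tone chord. The target ii is C# in B major; the applied chord is rooted a semitone below, on B#.
Building a diminished triad on B# gives B#-D#-F#.

B# D# F#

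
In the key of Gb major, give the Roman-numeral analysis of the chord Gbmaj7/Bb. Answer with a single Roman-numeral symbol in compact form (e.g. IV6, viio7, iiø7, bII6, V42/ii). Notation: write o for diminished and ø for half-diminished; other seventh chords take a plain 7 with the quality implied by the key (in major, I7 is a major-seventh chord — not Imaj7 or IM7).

The pitches Gb-Bb-Db-F form a major seventh chord rooted on Gb.
Gb is scale degree 1 in Gb major, and a major seventh chord on that degree is written I7.
With Bb in the bass the chord is in first inversion, so the figured bass is 65.

I65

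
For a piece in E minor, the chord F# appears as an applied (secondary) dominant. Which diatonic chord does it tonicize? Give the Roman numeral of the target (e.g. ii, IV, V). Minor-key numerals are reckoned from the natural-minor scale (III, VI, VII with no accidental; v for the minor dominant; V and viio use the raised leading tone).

V

The chord is a major triad on F#.
A dominant resolves down a perfect fifth: F# → B. In E minor, B is scale degree 5, i.e. V.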